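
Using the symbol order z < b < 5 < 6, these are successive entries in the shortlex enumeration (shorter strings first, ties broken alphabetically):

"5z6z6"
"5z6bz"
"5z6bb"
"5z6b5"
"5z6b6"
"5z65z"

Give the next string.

Treat 5z65z as a base-4 numeral over the given alphabet and add one, carrying through any trailing 6's.

5z65b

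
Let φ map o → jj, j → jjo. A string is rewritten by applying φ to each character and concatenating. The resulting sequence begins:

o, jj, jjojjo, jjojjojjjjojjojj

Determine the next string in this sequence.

Applying the rule to each of the 16 symbols of jjojjojjjjojjojj gives the pieces jjo jjo jj jjo jjo jj jjo jjo jjo jjo jj jjo jjo jj jjo jjo, which concatenate to the answer.

jjojjojjjjojjojjjjojjojjojjojjjjojjojjjjojjo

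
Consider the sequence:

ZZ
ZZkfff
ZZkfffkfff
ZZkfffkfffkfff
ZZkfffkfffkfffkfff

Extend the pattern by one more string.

Each term is the previous one with kfff appended.
One more step from ZZkfffkfffkfffkfff gives the answer.

ZZkfffkfffkfffkfffkfff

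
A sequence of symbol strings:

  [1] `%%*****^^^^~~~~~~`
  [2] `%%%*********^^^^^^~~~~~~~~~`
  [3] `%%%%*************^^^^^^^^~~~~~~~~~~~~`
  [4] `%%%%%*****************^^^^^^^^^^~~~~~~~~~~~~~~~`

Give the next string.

%%%%%%*********************^^^^^^^^^^^^~~~~~~~~~~~~~~~~~~

The n-th term is n+1 %'s then 4n+1 *'s then 2n+2 ^'s then 3n+3 ~'s (n = 1, 2, …).
For the next term, n = 5, so the run lengths are 6, 21, 12, 18.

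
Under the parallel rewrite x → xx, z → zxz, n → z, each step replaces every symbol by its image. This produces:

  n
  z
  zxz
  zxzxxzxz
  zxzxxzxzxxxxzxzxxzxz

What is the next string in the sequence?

φ(zxzxxzxzxxxxzxzxxzxz) expands symbol-by-symbol to zxz xx zxz xx xx zxz xx zxz xx xx xx xx zxz xx zxz xx xx zxz xx zxz; joining the 20 pieces gives the next term.

zxzxxzxzxxxxzxzxxzxzxxxxxxxxzxzxxzxzxxxxzxzxxzxz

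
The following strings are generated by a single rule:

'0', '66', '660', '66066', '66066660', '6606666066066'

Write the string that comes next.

This is a Fibonacci-style word recurrence s(k) = s(k−1)·s(k−2): e.g. 66·0 = 660.
So term 7 is 6606666066066·66066660.

660666606606666066660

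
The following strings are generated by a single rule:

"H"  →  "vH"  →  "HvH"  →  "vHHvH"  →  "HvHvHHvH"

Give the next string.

From term 3 onward, concatenate the second-to-last term with the last: H·vH = HvH, vH·HvH = vHHvH, …
Continuing: vHHvH · HvHvHHvH gives term 6.

vHHvHHvHvHHvH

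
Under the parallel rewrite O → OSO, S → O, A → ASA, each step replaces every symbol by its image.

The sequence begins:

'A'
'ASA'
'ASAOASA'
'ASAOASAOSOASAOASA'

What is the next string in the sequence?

ASAOASAOSOASAOASAOSOOOSOASAOASAOSOASAOASA

Applying the rule to each of the 17 symbols of ASAOASAOSOASAOASA gives the pieces ASA O ASA OSO ASA O ASA OSO O OSO ASA O ASA OSO ASA O ASA, which concatenate to the answer.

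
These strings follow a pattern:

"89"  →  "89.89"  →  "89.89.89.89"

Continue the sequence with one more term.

s(k+1) = s(k)·.·s(k) — each term doubles the last with '.' between the halves.
One more doubling of 89.89.89.89 gives the answer.

89.89.89.89.89.89.89.89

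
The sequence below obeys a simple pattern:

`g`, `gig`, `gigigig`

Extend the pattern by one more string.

gigigigigigigig

s(k+1) = s(k)·i·s(k) — each term doubles the last with 'i' between the halves.
So the next term is two copies of gigigig with 'i' between the halves.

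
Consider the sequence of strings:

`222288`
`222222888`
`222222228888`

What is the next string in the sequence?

222222222288888

Reading off run lengths: 2 runs 4, 6, 8; 8 runs 2, 3, 4 — each is linear in n, where the shown terms are n = 2, 3, 4.
At n = 5 the blocks have lengths 10, 5.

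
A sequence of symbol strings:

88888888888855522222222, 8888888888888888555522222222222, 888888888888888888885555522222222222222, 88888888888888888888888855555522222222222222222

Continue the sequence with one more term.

8888888888888888888888888888555555522222222222222222222

Each string has the form 8^{4n} 5^{n} 2^{3n-1}, where the shown terms are n = 3, 4, 5, 6.
At n = 7 the blocks have lengths 28, 7, 20.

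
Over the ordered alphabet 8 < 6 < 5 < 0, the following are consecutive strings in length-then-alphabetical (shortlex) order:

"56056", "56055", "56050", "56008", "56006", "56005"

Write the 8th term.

55888

Advancing 2 positions from 56005 through 56005 → 56000 reaches term 8.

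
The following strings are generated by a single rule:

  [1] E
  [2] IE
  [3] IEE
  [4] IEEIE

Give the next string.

IEEIEIEE

Each term (from the third on) is the previous term followed by the one before it: term 3 = IE·E = IEE.
Continuing: IEEIE · IEE gives term 5.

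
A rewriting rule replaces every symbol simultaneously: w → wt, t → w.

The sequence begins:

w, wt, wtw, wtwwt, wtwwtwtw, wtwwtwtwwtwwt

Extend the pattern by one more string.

Replace each of the 13 characters of wtwwtwtwwtwwt in place — wt w wt wt w wt w wt wt w wt wt w — and concatenate.

wtwwtwtwwtwwtwtwwtwtw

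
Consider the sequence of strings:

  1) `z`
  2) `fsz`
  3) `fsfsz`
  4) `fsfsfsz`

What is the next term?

The strings grow by a fixed prefix fs each time.
One more step from fsfsfsz gives the answer.

fsfsfsfsz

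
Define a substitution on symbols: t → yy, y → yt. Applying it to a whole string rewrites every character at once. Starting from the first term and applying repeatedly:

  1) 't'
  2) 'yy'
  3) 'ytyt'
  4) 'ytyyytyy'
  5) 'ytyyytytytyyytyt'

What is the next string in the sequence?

Rewriting the 16 symbols of ytyyytytytyyytyt one by one yields yt yy yt yt yt yy yt yy yt yy yt yt yt yy yt yy; concatenated:

ytyyytytytyyytyyytyyytytytyyytyy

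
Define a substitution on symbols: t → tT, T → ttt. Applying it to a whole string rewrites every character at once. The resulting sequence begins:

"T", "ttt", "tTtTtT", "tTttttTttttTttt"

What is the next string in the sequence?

Applying the rule to each of the 15 symbols of tTttttTttttTttt gives the pieces tT ttt tT tT tT tT ttt tT tT tT tT ttt tT tT tT, which concatenate to the answer.

tTttttTtTtTtTttttTtTtTtTttttTtTtT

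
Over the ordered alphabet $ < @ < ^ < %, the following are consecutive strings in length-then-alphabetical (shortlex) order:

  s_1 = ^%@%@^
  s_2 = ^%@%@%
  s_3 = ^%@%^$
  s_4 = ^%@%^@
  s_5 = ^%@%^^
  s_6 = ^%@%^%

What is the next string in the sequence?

Treat ^%@%^% as a base-4 numeral over the given alphabet and add one, carrying through any trailing %'s.

^%@%%$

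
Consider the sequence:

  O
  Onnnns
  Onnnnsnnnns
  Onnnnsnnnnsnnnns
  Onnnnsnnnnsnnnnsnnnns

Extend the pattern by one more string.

Every step adds nnnns to the end: s(k+1) = s(k)·nnnns.
Applying this once more to Onnnnsnnnnsnnnnsnnnns:

Onnnnsnnnnsnnnnsnnnnsnnnns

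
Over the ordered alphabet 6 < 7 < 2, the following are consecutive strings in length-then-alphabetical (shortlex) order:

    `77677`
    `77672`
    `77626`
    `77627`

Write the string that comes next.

Find the rightmost character of 77627 below 2, bump it to the next letter, and reset everything to its right to 6.

77622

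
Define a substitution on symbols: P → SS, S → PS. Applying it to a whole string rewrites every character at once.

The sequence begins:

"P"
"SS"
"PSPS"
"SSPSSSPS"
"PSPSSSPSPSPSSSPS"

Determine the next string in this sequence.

Rewriting the 16 symbols of PSPSSSPSPSPSSSPS one by one yields SS PS SS PS PS PS SS PS SS PS SS PS PS PS SS PS; concatenated:

SSPSSSPSPSPSSSPSSSPSSSPSPSPSSSPS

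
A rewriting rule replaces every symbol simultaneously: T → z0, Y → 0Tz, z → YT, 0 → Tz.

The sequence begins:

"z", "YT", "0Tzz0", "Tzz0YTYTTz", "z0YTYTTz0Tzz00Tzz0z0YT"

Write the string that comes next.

Rewriting the 22 symbols of z0YTYTTz0Tzz00Tzz0z0YT one by one yields YT Tz 0Tz z0 0Tz z0 z0 YT Tz z0 YT YT Tz Tz z0 YT YT Tz YT Tz 0Tz z0; concatenated:

YTTz0Tzz00Tzz0z0YTTzz0YTYTTzTzz0YTYTTzYTTz0Tzz0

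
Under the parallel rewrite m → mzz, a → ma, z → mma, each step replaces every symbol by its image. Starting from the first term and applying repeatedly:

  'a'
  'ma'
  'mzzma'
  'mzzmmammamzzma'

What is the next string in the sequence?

Rewriting the 14 symbols of mzzmmammamzzma one by one yields mzz mma mma mzz mzz ma mzz mzz ma mzz mma mma mzz ma; concatenated:

mzzmmammamzzmzzmamzzmzzmamzzmmammamzzma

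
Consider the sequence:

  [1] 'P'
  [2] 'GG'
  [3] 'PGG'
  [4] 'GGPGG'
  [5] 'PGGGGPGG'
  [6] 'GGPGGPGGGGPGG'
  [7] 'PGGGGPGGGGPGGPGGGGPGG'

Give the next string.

Each term (from the third on) is the two preceding terms concatenated in order: term 3 = P·GG = PGG.
The next term joins GGPGGPGGGGPGG and PGGGGPGGGGPGGPGGGGPGG.

GGPGGPGGGGPGGPGGGGPGGGGPGGPGGGGPGG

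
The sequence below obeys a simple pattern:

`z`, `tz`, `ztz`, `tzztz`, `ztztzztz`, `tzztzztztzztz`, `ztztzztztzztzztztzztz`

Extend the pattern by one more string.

Each term (from the third on) is the two preceding terms concatenated in order: term 3 = z·tz = ztz.
Continuing: tzztzztztzztz · ztztzztztzztzztztzztz gives term 8.

tzztzztztzztzztztzztztzztzztztzztz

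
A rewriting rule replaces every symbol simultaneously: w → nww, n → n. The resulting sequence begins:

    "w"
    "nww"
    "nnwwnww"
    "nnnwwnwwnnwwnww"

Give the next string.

Rewriting the 15 symbols of nnnwwnwwnnwwnww one by one yields n n n nww nww n nww nww n n nww nww n nww nww; concatenated:

nnnnwwnwwnnwwnwwnnnwwnwwnnwwnww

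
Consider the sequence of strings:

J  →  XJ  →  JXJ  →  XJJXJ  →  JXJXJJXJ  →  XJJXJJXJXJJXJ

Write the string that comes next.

JXJXJJXJXJJXJJXJXJJXJ

This is a Fibonacci-style word recurrence s(k) = s(k−2)·s(k−1): e.g. J·XJ = JXJ.
Continuing: JXJXJJXJ · XJJXJJXJXJJXJ gives term 7.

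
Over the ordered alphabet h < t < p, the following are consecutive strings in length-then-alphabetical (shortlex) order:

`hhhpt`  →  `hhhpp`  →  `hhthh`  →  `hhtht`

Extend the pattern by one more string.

hhthp

Find the rightmost character of hhtht below p, bump it to the next letter, and reset everything to its right to h.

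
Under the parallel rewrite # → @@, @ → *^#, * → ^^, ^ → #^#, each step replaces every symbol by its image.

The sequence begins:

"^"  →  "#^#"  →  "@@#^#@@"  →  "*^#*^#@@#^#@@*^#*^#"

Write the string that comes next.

Applying the rule to each of the 19 symbols of *^#*^#@@#^#@@*^#*^# gives the pieces ^^ #^# @@ ^^ #^# @@ *^# *^# @@ #^# @@ *^# *^# ^^ #^# @@ ^^ #^# @@, which concatenate to the answer.

^^#^#@@^^#^#@@*^#*^#@@#^#@@*^#*^#^^#^#@@^^#^#@@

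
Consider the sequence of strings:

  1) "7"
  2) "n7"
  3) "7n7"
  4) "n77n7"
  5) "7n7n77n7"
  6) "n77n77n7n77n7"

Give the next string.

7n7n77n7n77n77n7n77n7

From term 3 onward, concatenate the second-to-last term with the last: 7·n7 = 7n7, n7·7n7 = n77n7, …
Continuing: 7n7n77n7 · n77n77n7n77n7 gives term 7.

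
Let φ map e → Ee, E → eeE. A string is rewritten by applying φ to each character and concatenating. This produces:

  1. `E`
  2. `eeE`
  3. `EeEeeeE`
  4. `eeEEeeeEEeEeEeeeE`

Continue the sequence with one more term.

EeEeeeEeeEEeEeEeeeEeeEEeeeEEeeeEEeEeEeeeE

φ(eeEEeeeEEeEeEeeeE) expands symbol-by-symbol to Ee Ee eeE eeE Ee Ee Ee eeE eeE Ee eeE Ee eeE Ee Ee Ee eeE; joining the 17 pieces gives the next term.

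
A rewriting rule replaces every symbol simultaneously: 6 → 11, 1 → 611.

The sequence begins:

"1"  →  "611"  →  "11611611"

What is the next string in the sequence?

6116111161161111611611

Rewriting each symbol of 11611611: 1→611, 1→611, 6→11, 1→611, 1→611, 6→11, 1→611, 1→611, which concatenates to 611 611 11 611 611 11 611 611.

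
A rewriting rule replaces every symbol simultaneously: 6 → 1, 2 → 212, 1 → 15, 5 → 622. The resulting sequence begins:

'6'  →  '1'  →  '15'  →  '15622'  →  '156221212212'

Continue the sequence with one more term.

156221212212152121521221215212

Expanding 156221212212: 1→15, 5→622, 6→1, 2→212, 2→212, 1→15, 2→212, 1→15, 2→212, 2→212, 1→15, 2→212. Concatenated: 15 622 1 212 212 15 212 15 212 212 15 212.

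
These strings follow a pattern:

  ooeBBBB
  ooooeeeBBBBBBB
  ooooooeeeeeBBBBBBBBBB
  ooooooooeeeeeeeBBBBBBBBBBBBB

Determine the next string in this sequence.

The n-th term is 2n o's then 2n-1 e's then 3n+1 B's (n = 1, 2, …).
At n = 5 the blocks have lengths 10, 9, 16.

ooooooooooeeeeeeeeeBBBBBBBBBBBBBBBB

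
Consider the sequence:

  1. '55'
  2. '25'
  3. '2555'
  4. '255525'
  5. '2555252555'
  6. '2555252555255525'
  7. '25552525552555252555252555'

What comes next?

Each term (from the third on) is the previous term followed by the one before it: term 3 = 25·55 = 2555.
So term 8 is 25552525552555252555252555·2555252555255525.

255525255525552525552525552555252555255525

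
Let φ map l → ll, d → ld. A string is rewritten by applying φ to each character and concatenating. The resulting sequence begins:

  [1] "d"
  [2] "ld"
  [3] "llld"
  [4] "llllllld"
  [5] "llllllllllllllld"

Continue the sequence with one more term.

Rewriting the 16 symbols of llllllllllllllld one by one yields ll ll ll ll ll ll ll ll ll ll ll ll ll ll ll ld; concatenated:

llllllllllllllllllllllllllllllld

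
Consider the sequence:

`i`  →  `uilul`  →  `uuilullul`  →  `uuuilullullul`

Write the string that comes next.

uuuuilullullullul

Each term wraps the previous one in u on the left and lul on the right.
So the next term is u·uuuilullullul·lul.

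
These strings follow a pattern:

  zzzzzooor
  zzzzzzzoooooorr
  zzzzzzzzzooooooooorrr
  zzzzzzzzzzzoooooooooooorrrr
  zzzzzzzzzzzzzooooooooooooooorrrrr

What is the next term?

Each string has the form z^{2n+3} o^{3n} r^{n} (n = 1, 2, …).
At n = 6 the blocks have lengths 15, 18, 6.

zzzzzzzzzzzzzzzoooooooooooooooooorrrrrr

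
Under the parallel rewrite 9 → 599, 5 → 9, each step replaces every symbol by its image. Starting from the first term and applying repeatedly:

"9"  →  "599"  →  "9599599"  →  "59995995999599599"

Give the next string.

Rewriting the 17 symbols of 59995995999599599 one by one yields 9 599 599 599 9 599 599 9 599 599 599 9 599 599 9 599 599; concatenated:

95995995999599599959959959995995999599599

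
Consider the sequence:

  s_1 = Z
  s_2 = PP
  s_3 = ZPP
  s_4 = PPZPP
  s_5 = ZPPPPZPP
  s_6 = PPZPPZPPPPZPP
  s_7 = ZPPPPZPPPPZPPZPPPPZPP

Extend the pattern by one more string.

PPZPPZPPPPZPPZPPPPZPPPPZPPZPPPPZPP

This is a Fibonacci-style word recurrence s(k) = s(k−2)·s(k−1): e.g. Z·PP = ZPP.
Continuing: PPZPPZPPPPZPP · ZPPPPZPPPPZPPZPPPPZPP gives term 8.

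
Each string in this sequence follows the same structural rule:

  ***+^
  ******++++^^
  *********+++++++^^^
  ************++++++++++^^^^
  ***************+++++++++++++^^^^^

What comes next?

Reading off run lengths: * runs 3, 6, 9, 12, 15; + runs 1, 4, 7, 10, 13; ^ runs 1, 2, 3, 4, 5 — each is linear in n (n = 1, 2, …).
Setting n = 6 gives 18, 16, 6 characters in each block.

******************++++++++++++++++^^^^^^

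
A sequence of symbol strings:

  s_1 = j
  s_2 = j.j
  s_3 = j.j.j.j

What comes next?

s(k+1) = s(k)·.·s(k) — each term doubles the last with '.' between the halves.
Doubling j.j.j.j with '.' between the halves:

j.j.j.j.j.j.j.j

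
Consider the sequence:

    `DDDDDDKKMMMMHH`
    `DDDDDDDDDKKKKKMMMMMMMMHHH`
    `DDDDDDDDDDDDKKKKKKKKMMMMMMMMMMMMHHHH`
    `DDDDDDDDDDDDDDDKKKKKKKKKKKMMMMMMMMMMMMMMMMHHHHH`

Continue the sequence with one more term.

DDDDDDDDDDDDDDDDDDKKKKKKKKKKKKKKMMMMMMMMMMMMMMMMMMMMHHHHHH

Term n consists of 3n+3 D's, followed by 3n-1 K's, followed by 4n M's, followed by n+1 H's (n = 1, 2, …).
For the next term, n = 5, so the run lengths are 18, 14, 20, 6.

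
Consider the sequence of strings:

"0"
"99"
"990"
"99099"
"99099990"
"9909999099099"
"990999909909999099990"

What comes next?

From term 3 onward, concatenate the last term with the second-to-last: 99·0 = 990, 990·99 = 99099, …
So term 8 is 990999909909999099990·9909999099099.

9909999099099990999909909999099099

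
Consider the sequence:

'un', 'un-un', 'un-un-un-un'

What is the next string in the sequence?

Each string is two copies of the previous one joined by '-'.
So the next term is two copies of un-un-un-un with '-' between the halves.

un-un-un-un-un-un-un-un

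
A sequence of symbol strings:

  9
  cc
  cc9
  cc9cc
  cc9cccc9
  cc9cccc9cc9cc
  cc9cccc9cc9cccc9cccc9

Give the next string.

Each term (from the third on) is the previous term followed by the one before it: term 3 = cc·9 = cc9.
So term 8 is cc9cccc9cc9cccc9cccc9·cc9cccc9cc9cc.

cc9cccc9cc9cccc9cccc9cc9cccc9cc9cc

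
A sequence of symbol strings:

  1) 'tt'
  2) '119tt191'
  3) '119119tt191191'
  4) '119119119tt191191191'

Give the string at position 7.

Every step adds 119 to the front and 191 to the end of the previous string.
From 119119119tt191191191, 3 further steps: 119119119tt191191191 → 119119119119tt191191191191 → 119119119119119tt191191191191191 → (answer).

119119119119119119tt191191191191191191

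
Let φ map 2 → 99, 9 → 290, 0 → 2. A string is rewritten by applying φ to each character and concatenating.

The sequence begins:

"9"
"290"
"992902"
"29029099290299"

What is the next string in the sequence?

Rewriting the 14 symbols of 29029099290299 one by one yields 99 290 2 99 290 2 290 290 99 290 2 99 290 290; concatenated:

99290299290229029099290299290290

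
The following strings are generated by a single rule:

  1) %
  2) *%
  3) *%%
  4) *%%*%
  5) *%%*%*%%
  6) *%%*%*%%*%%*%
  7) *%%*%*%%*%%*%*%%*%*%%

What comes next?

Each term (from the third on) is the previous term followed by the one before it: term 3 = *%·% = *%%.
Continuing: *%%*%*%%*%%*%*%%*%*%% · *%%*%*%%*%%*% gives term 8.

*%%*%*%%*%%*%*%%*%*%%*%%*%*%%*%%*%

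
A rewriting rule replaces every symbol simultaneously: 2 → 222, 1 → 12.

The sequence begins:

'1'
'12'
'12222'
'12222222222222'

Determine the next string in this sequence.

Rewriting the 14 symbols of 12222222222222 one by one yields 12 222 222 222 222 222 222 222 222 222 222 222 222 222; concatenated:

12222222222222222222222222222222222222222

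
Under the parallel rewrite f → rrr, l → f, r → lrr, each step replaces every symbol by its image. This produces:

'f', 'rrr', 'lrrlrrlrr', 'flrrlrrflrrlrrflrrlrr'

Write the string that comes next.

Replace each of the 21 characters of flrrlrrflrrlrrflrrlrr in place — rrr f lrr lrr f lrr lrr rrr f lrr lrr f lrr lrr rrr f lrr lrr f lrr lrr — and concatenate.

rrrflrrlrrflrrlrrrrrflrrlrrflrrlrrrrrflrrlrrflrrlrr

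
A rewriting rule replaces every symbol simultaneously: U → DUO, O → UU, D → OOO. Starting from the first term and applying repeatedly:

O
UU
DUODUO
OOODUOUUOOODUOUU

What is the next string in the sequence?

Replace each of the 16 characters of OOODUOUUOOODUOUU in place — UU UU UU OOO DUO UU DUO DUO UU UU UU OOO DUO UU DUO DUO — and concatenate.

UUUUUUOOODUOUUDUODUOUUUUUUOOODUOUUDUODUO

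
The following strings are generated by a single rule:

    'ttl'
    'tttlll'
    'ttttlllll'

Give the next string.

tttttlllllll

Reading off run lengths: t runs 2, 3, 4; l runs 1, 3, 5 — each is linear in n (n = 1, 2, …).
At n = 4 the blocks have lengths 5, 7.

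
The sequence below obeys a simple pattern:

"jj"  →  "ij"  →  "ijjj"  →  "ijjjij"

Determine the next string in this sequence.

ijjjijijjj

This is a Fibonacci-style word recurrence s(k) = s(k−1)·s(k−2): e.g. ij·jj = ijjj.
The next term joins ijjjij and ijjj.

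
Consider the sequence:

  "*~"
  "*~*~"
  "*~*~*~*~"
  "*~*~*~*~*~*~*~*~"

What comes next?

s(k+1) = s(k)·s(k) — each term doubles the last.
One more doubling of *~*~*~*~*~*~*~*~ gives the answer.

*~*~*~*~*~*~*~*~*~*~*~*~*~*~*~*~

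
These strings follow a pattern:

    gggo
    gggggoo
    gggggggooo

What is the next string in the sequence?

gggggggggoooo

Term n consists of 2n+1 g's, followed by n o's (n = 1, 2, …).
For the next term, n = 4, so the run lengths are 9, 4.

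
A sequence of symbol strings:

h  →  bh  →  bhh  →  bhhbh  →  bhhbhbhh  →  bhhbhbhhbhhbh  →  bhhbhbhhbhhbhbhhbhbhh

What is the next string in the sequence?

bhhbhbhhbhhbhbhhbhbhhbhhbhbhhbhhbh

Each term (from the third on) is the previous term followed by the one before it: term 3 = bh·h = bhh.
Continuing: bhhbhbhhbhhbhbhhbhbhh · bhhbhbhhbhhbh gives term 8.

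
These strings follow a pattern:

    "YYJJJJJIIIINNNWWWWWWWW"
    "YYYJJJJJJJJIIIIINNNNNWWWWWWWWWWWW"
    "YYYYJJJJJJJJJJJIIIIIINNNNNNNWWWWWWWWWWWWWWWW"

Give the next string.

Reading off run lengths: Y runs 2, 3, 4; J runs 5, 8, 11; I runs 4, 5, 6; N runs 3, 5, 7; W runs 8, 12, 16 — each is linear in n, where the shown terms are n = 2, 3, 4.
For the next term, n = 5, so the run lengths are 5, 14, 7, 9, 20.

YYYYYJJJJJJJJJJJJJJIIIIIIINNNNNNNNNWWWWWWWWWWWWWWWWWWWW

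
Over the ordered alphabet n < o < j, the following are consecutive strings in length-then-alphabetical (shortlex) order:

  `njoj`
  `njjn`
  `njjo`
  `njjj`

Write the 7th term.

onnj

Continuing the enumeration 3 steps past njjj: njjj → onnn → onno → (answer).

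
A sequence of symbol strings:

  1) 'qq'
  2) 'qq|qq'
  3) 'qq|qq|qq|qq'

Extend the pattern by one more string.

s(k+1) = s(k)·|·s(k) — each term doubles the last with '|' between the halves.
Doubling qq|qq|qq|qq with '|' between the halves:

qq|qq|qq|qq|qq|qq|qq|qq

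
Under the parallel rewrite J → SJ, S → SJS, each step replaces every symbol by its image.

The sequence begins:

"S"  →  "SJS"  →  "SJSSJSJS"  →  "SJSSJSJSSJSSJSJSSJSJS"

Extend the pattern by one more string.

Applying the rule to each of the 21 symbols of SJSSJSJSSJSSJSJSSJSJS gives the pieces SJS SJ SJS SJS SJ SJS SJ SJS SJS SJ SJS SJS SJ SJS SJ SJS SJS SJ SJS SJ SJS, which concatenate to the answer.

SJSSJSJSSJSSJSJSSJSJSSJSSJSJSSJSSJSJSSJSJSSJSSJSJSSJSJS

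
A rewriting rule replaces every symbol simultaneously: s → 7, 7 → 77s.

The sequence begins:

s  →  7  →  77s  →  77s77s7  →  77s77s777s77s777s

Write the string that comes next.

77s77s777s77s777s77s77s777s77s777s77s77s7

Replace each of the 17 characters of 77s77s777s77s777s in place — 77s 77s 7 77s 77s 7 77s 77s 77s 7 77s 77s 7 77s 77s 77s 7 — and concatenate.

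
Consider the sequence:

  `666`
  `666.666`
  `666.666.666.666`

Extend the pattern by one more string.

Every step duplicates the string with '.' between the halves.
So the next term is two copies of 666.666.666.666 with '.' between the halves.

666.666.666.666.666.666.666.666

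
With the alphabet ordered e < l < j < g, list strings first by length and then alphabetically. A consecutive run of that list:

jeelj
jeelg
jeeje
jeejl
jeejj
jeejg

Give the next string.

jeege

The successor of jeejg increments the rightmost position that isn't already g and resets every position after it to e.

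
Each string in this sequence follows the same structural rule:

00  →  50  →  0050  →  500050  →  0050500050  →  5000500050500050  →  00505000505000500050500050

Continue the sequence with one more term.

This is a Fibonacci-style word recurrence s(k) = s(k−2)·s(k−1): e.g. 00·50 = 0050.
The next term joins 5000500050500050 and 00505000505000500050500050.

500050005050005000505000505000500050500050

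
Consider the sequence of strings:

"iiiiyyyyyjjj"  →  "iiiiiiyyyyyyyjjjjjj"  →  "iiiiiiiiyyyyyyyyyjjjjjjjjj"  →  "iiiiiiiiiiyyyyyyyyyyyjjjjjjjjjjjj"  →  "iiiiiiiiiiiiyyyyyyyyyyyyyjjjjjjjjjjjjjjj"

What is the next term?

iiiiiiiiiiiiiiyyyyyyyyyyyyyyyjjjjjjjjjjjjjjjjjj

The n-th term is 2n+2 i's then 2n+3 y's then 3n j's (n = 1, 2, …).
Setting n = 6 gives 14, 15, 18 characters in each block.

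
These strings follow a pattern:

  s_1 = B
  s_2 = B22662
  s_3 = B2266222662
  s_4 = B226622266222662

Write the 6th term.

B2266222662226622266222662

Every step adds 22662 to the end: s(k+1) = s(k)·22662.
From B226622266222662, 2 further steps: B226622266222662 → B22662226622266222662 → (answer).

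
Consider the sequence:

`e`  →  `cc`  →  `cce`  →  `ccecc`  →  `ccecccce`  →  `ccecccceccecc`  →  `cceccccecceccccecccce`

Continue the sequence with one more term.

cceccccecceccccecccceccecccceccecc

From term 3 onward, concatenate the last term with the second-to-last: cc·e = cce, cce·cc = ccecc, …
So term 8 is cceccccecceccccecccce·ccecccceccecc.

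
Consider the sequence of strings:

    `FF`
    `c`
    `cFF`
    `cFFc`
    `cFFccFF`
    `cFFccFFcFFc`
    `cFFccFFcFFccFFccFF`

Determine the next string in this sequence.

Each term (from the third on) is the previous term followed by the one before it: term 3 = c·FF = cFF.
The next term joins cFFccFFcFFccFFccFF and cFFccFFcFFc.

cFFccFFcFFccFFccFFcFFccFFcFFc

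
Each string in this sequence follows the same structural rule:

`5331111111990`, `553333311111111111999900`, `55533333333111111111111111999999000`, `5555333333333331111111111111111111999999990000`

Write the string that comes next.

The n-th term is n 5's then 3n-1 3's then 4n+3 1's then 2n 9's then n 0's (n = 1, 2, …).
At n = 5 the blocks have lengths 5, 14, 23, 10, 5.

555553333333333333311111111111111111111111999999999900000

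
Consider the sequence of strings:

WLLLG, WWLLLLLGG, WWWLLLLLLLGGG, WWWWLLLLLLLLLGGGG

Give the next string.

WWWWWLLLLLLLLLLLGGGGG

Term n consists of n-1 W's, followed by 2n-1 L's, followed by n-1 G's, where the shown terms are n = 2, 3, 4, 5.
For the next term, n = 6, so the run lengths are 5, 11, 5.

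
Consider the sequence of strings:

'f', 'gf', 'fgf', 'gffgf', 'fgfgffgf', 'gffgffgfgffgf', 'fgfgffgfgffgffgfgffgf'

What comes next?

From term 3 onward, concatenate the second-to-last term with the last: f·gf = fgf, gf·fgf = gffgf, …
The next term joins gffgffgfgffgf and fgfgffgfgffgffgfgffgf.

gffgffgfgffgffgfgffgfgffgffgfgffgf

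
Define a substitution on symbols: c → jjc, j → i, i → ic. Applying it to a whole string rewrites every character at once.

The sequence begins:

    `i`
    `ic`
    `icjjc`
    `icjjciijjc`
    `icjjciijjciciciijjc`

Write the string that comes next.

Rewriting the 19 symbols of icjjciijjciciciijjc one by one yields ic jjc i i jjc ic ic i i jjc ic jjc ic jjc ic ic i i jjc; concatenated:

icjjciijjciciciijjcicjjcicjjciciciijjc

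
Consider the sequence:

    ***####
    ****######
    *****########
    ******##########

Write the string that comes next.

Each string has the form *^{n+1} #^{2n}, where the shown terms are n = 2, 3, 4, 5.
Setting n = 6 gives 7, 12 characters in each block.

*******############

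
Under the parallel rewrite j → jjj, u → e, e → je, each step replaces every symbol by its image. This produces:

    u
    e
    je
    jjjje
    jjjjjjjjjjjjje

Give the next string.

jjjjjjjjjjjjjjjjjjjjjjjjjjjjjjjjjjjjjjjje

Applying the rule to each of the 14 symbols of jjjjjjjjjjjjje gives the pieces jjj jjj jjj jjj jjj jjj jjj jjj jjj jjj jjj jjj jjj je, which concatenate to the answer.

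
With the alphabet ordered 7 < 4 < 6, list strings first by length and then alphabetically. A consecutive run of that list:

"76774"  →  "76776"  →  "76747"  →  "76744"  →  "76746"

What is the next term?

Treat 76746 as a base-3 numeral over the given alphabet and add one, carrying through any trailing 6's.

76767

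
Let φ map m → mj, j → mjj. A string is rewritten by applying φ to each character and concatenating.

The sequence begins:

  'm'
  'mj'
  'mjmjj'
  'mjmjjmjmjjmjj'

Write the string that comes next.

Rewriting the 13 symbols of mjmjjmjmjjmjj one by one yields mj mjj mj mjj mjj mj mjj mj mjj mjj mj mjj mjj; concatenated:

mjmjjmjmjjmjjmjmjjmjmjjmjjmjmjjmjj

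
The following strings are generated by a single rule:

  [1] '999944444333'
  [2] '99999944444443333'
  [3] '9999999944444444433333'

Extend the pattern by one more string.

999999999944444444444333333

Reading off run lengths: 9 runs 4, 6, 8; 4 runs 5, 7, 9; 3 runs 3, 4, 5 — each is linear in n, where the shown terms are n = 2, 3, 4.
At n = 5 the blocks have lengths 10, 11, 6.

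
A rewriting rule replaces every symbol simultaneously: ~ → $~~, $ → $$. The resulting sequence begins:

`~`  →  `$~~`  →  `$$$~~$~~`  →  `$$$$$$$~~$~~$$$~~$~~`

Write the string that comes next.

$$$$$$$$$$$$$$$~~$~~$$$~~$~~$$$$$$$~~$~~$$$~~$~~

Replace each of the 20 characters of $$$$$$$~~$~~$$$~~$~~ in place — $$ $$ $$ $$ $$ $$ $$ $~~ $~~ $$ $~~ $~~ $$ $$ $$ $~~ $~~ $$ $~~ $~~ — and concatenate.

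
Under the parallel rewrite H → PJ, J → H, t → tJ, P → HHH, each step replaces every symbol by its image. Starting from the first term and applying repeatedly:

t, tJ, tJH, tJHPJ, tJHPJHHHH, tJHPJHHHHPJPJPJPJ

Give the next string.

φ(tJHPJHHHHPJPJPJPJ) expands symbol-by-symbol to tJ H PJ HHH H PJ PJ PJ PJ HHH H HHH H HHH H HHH H; joining the 17 pieces gives the next term.

tJHPJHHHHPJPJPJPJHHHHHHHHHHHHHHHH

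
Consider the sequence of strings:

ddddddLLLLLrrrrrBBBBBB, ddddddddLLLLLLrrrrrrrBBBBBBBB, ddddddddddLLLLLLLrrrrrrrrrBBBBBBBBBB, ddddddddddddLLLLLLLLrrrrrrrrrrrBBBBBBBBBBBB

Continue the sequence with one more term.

Each string has the form d^{2n} L^{n+2} r^{2n-1} B^{2n}, where the shown terms are n = 3, 4, 5, 6.
At n = 7 the blocks have lengths 14, 9, 13, 14.

ddddddddddddddLLLLLLLLLrrrrrrrrrrrrrBBBBBBBBBBBBBB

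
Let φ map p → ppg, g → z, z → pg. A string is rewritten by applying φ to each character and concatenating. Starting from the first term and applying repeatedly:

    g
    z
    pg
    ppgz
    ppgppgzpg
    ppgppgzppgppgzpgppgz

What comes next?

ppgppgzppgppgzpgppgppgzppgppgzpgppgzppgppgzpg

φ(ppgppgzppgppgzpgppgz) expands symbol-by-symbol to ppg ppg z ppg ppg z pg ppg ppg z ppg ppg z pg ppg z ppg ppg z pg; joining the 20 pieces gives the next term.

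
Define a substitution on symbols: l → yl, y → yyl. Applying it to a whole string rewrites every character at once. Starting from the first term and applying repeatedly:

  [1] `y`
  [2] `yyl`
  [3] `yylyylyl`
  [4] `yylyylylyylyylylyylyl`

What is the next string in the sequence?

Applying the rule to each of the 21 symbols of yylyylylyylyylylyylyl gives the pieces yyl yyl yl yyl yyl yl yyl yl yyl yyl yl yyl yyl yl yyl yl yyl yyl yl yyl yl, which concatenate to the answer.

yylyylylyylyylylyylylyylyylylyylyylylyylylyylyylylyylyl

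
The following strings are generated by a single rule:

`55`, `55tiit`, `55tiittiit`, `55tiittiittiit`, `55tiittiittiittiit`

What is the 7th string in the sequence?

Each term is the previous one with tiit appended.
From 55tiittiittiittiit, 2 further steps: 55tiittiittiittiit → 55tiittiittiittiittiit → (answer).

55tiittiittiittiittiittiit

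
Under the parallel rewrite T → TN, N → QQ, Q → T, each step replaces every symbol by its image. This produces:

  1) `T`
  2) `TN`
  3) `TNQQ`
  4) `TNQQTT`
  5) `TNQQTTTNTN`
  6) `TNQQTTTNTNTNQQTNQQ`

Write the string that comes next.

Rewriting the 18 symbols of TNQQTTTNTNTNQQTNQQ one by one yields TN QQ T T TN TN TN QQ TN QQ TN QQ T T TN QQ T T; concatenated:

TNQQTTTNTNTNQQTNQQTNQQTTTNQQTT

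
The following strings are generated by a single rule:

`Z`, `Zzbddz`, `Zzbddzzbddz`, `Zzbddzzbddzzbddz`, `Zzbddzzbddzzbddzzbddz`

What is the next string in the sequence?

The strings grow by a fixed suffix zbddz each time.
One more step from Zzbddzzbddzzbddzzbddz gives the answer.

Zzbddzzbddzzbddzzbddzzbddz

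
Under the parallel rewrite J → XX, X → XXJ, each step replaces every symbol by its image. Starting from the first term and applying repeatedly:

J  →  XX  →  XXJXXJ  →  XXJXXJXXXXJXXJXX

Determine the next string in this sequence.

XXJXXJXXXXJXXJXXXXJXXJXXJXXJXXXXJXXJXXXXJXXJ

Applying the rule to each of the 16 symbols of XXJXXJXXXXJXXJXX gives the pieces XXJ XXJ XX XXJ XXJ XX XXJ XXJ XXJ XXJ XX XXJ XXJ XX XXJ XXJ, which concatenate to the answer.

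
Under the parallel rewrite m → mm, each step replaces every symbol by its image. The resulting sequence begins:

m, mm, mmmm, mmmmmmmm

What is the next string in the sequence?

mmmmmmmmmmmmmmmm

Apply φ to mmmmmmmm symbol by symbol: m→mm, m→mm, m→mm, m→mm, m→mm, m→mm, m→mm, m→mm; joined: mm mm mm mm mm mm mm mm.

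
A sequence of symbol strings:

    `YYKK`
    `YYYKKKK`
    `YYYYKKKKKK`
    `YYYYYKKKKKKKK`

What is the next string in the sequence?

The n-th term is n+1 Y's then 2n K's (n = 1, 2, …).
At n = 5 the blocks have lengths 6, 10.

YYYYYYKKKKKKKKKK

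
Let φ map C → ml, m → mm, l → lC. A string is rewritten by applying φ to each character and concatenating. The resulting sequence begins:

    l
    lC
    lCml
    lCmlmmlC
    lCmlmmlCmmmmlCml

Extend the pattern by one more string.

Rewriting the 16 symbols of lCmlmmlCmmmmlCml one by one yields lC ml mm lC mm mm lC ml mm mm mm mm lC ml mm lC; concatenated:

lCmlmmlCmmmmlCmlmmmmmmmmlCmlmmlC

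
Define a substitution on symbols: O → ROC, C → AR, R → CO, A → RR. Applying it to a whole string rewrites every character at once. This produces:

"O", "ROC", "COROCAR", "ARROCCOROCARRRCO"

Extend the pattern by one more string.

RRCOCOROCARARROCCOROCARRRCOCOCOARROC

φ(ARROCCOROCARRRCO) expands symbol-by-symbol to RR CO CO ROC AR AR ROC CO ROC AR RR CO CO CO AR ROC; joining the 16 pieces gives the next term.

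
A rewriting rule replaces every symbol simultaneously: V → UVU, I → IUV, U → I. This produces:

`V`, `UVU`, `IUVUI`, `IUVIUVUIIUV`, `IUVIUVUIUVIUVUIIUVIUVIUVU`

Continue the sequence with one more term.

IUVIUVUIUVIUVUIIUVIUVUIUVIUVUIIUVIUVIUVUIUVIUVUIUVIUVUI

Replace each of the 25 characters of IUVIUVUIUVIUVUIIUVIUVIUVU in place — IUV I UVU IUV I UVU I IUV I UVU IUV I UVU I IUV IUV I UVU IUV I UVU IUV I UVU I — and concatenate.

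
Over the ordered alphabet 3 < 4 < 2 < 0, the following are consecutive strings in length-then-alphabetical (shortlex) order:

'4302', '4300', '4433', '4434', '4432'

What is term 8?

4444

Stepping forward 3 times from 4432: 4432 → 4430 → 4443, then the target.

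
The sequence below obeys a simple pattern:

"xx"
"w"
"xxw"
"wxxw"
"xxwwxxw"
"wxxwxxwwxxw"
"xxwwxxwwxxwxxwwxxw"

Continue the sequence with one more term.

wxxwxxwwxxwxxwwxxwwxxwxxwwxxw

From term 3 onward, concatenate the second-to-last term with the last: xx·w = xxw, w·xxw = wxxw, …
The next term joins wxxwxxwwxxw and xxwwxxwwxxwxxwwxxw.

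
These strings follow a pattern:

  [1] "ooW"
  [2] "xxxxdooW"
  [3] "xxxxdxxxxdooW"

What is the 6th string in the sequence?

Each term is the previous one with xxxxd prepended.
From xxxxdxxxxdooW, 3 further steps: xxxxdxxxxdooW → xxxxdxxxxdxxxxdooW → xxxxdxxxxdxxxxdxxxxdooW → (answer).

xxxxdxxxxdxxxxdxxxxdxxxxdooW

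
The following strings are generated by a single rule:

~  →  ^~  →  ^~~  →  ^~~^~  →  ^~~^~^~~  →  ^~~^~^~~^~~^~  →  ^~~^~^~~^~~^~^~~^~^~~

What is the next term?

^~~^~^~~^~~^~^~~^~^~~^~~^~^~~^~~^~

Each term (from the third on) is the previous term followed by the one before it: term 3 = ^~·~ = ^~~.
Continuing: ^~~^~^~~^~~^~^~~^~^~~ · ^~~^~^~~^~~^~ gives term 8.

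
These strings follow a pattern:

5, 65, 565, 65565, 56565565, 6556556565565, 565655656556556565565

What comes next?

From term 3 onward, concatenate the second-to-last term with the last: 5·65 = 565, 65·565 = 65565, …
So term 8 is 6556556565565·565655656556556565565.

6556556565565565655656556556565565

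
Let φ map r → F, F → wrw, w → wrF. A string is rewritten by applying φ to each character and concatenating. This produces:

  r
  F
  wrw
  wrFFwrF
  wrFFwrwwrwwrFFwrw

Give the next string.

Replace each of the 17 characters of wrFFwrwwrwwrFFwrw in place — wrF F wrw wrw wrF F wrF wrF F wrF wrF F wrw wrw wrF F wrF — and concatenate.

wrFFwrwwrwwrFFwrFwrFFwrFwrFFwrwwrwwrFFwrF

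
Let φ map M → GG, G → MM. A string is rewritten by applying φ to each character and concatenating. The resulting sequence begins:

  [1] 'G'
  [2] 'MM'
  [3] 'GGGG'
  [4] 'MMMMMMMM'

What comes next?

GGGGGGGGGGGGGGGG

Rewriting each symbol of MMMMMMMM: M→GG, M→GG, M→GG, M→GG, M→GG, M→GG, M→GG, M→GG, which concatenates to GG GG GG GG GG GG GG GG.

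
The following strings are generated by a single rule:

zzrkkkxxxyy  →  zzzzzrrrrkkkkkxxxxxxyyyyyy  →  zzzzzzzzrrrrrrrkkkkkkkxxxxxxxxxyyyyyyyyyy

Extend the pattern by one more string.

Reading off run lengths: z runs 2, 5, 8; r runs 1, 4, 7; k runs 3, 5, 7; x runs 3, 6, 9; y runs 2, 6, 10 — each is linear in n (n = 1, 2, …).
For the next term, n = 4, so the run lengths are 11, 10, 9, 12, 14.

zzzzzzzzzzzrrrrrrrrrrkkkkkkkkkxxxxxxxxxxxxyyyyyyyyyyyyyy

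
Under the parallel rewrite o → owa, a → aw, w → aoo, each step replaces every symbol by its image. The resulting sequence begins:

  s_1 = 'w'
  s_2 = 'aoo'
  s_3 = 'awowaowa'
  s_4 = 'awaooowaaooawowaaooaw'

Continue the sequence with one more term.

Replace each of the 21 characters of awaooowaaooawowaaooaw in place — aw aoo aw owa owa owa aoo aw aw owa owa aw aoo owa aoo aw aw owa owa aw aoo — and concatenate.

awaooawowaowaowaaooawawowaowaawaooowaaooawawowaowaawaoo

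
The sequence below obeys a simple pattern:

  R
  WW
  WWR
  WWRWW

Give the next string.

WWRWWWWR

This is a Fibonacci-style word recurrence s(k) = s(k−1)·s(k−2): e.g. WW·R = WWR.
So term 5 is WWRWW·WWR.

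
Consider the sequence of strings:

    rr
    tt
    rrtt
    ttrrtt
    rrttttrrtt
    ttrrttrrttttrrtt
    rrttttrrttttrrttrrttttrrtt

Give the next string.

ttrrttrrttttrrttrrttttrrttttrrttrrttttrrtt

Each term (from the third on) is the two preceding terms concatenated in order: term 3 = rr·tt = rrtt.
The next term joins ttrrttrrttttrrtt and rrttttrrttttrrttrrttttrrtt.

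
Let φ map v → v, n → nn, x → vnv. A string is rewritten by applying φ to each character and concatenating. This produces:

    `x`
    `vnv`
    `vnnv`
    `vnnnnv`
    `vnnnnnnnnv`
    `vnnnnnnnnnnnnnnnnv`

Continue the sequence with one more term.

φ(vnnnnnnnnnnnnnnnnv) expands symbol-by-symbol to v nn nn nn nn nn nn nn nn nn nn nn nn nn nn nn nn v; joining the 18 pieces gives the next term.

vnnnnnnnnnnnnnnnnnnnnnnnnnnnnnnnnv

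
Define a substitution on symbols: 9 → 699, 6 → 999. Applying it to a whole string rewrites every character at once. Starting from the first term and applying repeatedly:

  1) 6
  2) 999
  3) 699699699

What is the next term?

999699699999699699999699699

Apply φ to 699699699 symbol by symbol: 6→999, 9→699, 9→699, 6→999, 9→699, 9→699, 6→999, 9→699, 9→699; joined: 999 699 699 999 699 699 999 699 699.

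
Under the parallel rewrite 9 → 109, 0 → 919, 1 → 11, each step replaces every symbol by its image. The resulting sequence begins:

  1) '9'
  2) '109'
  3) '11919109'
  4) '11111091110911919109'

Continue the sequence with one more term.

Applying the rule to each of the 20 symbols of 11111091110911919109 gives the pieces 11 11 11 11 11 919 109 11 11 11 919 109 11 11 109 11 109 11 919 109, which concatenate to the answer.

111111111191910911111191910911111091110911919109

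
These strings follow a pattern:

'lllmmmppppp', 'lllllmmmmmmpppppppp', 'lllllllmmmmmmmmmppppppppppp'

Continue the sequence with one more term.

Term n consists of 2n+1 l's, followed by 3n m's, followed by 3n+2 p's (n = 1, 2, …).
Setting n = 4 gives 9, 12, 14 characters in each block.

lllllllllmmmmmmmmmmmmpppppppppppppp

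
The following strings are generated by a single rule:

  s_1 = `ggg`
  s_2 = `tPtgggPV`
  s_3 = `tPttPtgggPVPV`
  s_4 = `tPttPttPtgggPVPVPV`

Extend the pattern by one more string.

tPttPttPttPtgggPVPVPVPV

Every step adds tPt to the front and PV to the end of the previous string.
One more step from tPttPttPtgggPVPVPV gives the answer.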